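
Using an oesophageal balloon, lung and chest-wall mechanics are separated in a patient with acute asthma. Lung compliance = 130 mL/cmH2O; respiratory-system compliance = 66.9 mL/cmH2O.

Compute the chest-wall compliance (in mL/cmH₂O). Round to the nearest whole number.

1/Ccw = 1/Crs − 1/CL.
1/Ccw = 1/66.9 − 1/130 = 0.007255.
Ccw = 137.84 mL/cmH2O.

138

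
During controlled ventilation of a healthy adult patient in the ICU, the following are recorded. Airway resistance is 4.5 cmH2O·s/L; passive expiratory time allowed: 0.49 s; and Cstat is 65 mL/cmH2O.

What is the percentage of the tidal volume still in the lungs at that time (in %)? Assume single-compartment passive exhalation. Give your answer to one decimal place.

18.7

τ = R × C = 4.5 × 65 mL/cmH2O = 4.5 × 0.065 L/cmH2O = 0.2925 s.
Passive exhalation: V(t)/V₀ = e^(−t/τ) = e^(−0.49/0.2925) = 0.1873.
Fraction remaining = 0.1873 → 18.73%.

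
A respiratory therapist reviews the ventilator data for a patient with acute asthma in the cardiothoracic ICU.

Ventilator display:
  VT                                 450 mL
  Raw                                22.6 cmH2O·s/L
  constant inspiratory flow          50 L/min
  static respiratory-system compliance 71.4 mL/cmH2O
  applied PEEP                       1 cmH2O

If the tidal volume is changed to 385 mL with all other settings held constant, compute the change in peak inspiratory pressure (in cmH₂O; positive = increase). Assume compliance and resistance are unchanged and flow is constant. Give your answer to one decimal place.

-0.9

PIP = Vt/C + R·V̇ + PEEP (constant-flow equation of motion).
Only the elastic term changes: ΔPIP = ΔVt / C = (385 − 450) / 71.4 = -0.9104 cmH2O.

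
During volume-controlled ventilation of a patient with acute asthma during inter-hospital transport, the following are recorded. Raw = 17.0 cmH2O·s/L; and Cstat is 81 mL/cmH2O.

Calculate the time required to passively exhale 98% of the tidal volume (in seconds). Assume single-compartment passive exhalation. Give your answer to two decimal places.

5.39

τ = R × C = 17.0 × 81 mL/cmH2O = 17.0 × 0.081 L/cmH2O = 1.377 s.
Exhaled fraction f = 1 − e^(−t/τ) → t = −τ·ln(1 − f) = −1.377·ln(0.02) = 5.387 s.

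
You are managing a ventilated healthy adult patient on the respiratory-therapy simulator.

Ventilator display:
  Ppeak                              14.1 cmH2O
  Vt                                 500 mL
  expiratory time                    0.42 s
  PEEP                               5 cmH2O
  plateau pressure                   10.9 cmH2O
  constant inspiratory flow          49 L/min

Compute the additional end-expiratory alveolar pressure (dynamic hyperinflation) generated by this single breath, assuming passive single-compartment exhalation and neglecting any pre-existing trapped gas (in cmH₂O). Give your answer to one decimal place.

Flow: 49 L/min ÷ 60 = 0.8167 L/s.
R = (PIP − Pplat)/V̇ = (14.1 − 10.9) / 0.8167 = 3.2/0.8167 = 3.918 cmH2O·s/L.
C = Vt/(Pplat − PEEP) = 500.0 / (10.9 − 5) = 500.0/5.9 = 84.746 mL/cmH2O.
τ = R × C = 3.918 × 0.08475 L/cmH2O = 0.3321 s.
Fraction remaining = e^(−Te/τ) = e^(−0.42/0.3321) = 0.2823; trapped volume = 500.0 × 0.2823 = 141.15 mL.
Additional alveolar pressure from trapping ≈ V_trapped / C = 141.15 / 84.746 = 1.666 cmH2O.

1.7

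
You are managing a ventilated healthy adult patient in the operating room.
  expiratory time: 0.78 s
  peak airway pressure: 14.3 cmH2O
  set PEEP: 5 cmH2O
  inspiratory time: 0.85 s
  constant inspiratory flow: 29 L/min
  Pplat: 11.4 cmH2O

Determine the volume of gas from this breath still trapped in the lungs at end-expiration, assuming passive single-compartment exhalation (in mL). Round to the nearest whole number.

Flow: 29 L/min ÷ 60 = 0.4833 L/s.
Vt = flow × Ti = 0.4833 L/s × 0.85 s × 1000 mL/L = 410.81 mL.
R = (PIP − Pplat)/V̇ = (14.3 − 11.4) / 0.4833 = 2.9/0.4833 = 6.0 cmH2O·s/L.
C = Vt/(Pplat − PEEP) = 410.81 / (11.4 − 5) = 410.81/6.4 = 64.189 mL/cmH2O.
τ = R × C = 6.0 × 0.06419 L/cmH2O = 0.3851 s.
Fraction remaining = e^(−Te/τ) = e^(−0.78/0.3851) = 0.1319.
Trapped volume = 410.81 × 0.1319 = 54.186 mL.

54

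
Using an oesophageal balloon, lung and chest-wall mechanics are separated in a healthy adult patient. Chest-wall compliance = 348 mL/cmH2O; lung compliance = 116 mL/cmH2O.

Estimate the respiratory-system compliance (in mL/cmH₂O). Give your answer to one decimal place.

87.0

Lung and chest wall are elastances in series: 1/Crs = 1/CL + 1/Ccw.
1/Crs = 1/116 + 1/348 = 0.01149.
Crs = 87.032 mL/cmH2O.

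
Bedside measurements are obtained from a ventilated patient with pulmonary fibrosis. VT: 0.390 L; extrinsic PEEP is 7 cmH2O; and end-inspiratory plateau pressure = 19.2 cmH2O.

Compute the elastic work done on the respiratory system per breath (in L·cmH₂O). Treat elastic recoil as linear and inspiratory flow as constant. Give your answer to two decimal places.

Elastic work ≈ ½ × (Pplat − PEEP) × Vt = 0.5 × (19.2 − 7) × 0.390 L = 0.5 × 12.2 × 0.390 = 2.379 L·cmH2O.

2.38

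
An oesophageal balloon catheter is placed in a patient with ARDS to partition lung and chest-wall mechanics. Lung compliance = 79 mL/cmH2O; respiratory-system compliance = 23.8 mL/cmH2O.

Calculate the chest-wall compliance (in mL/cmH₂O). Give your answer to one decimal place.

34.1

1/Ccw = 1/Crs − 1/CL.
1/Ccw = 1/23.8 − 1/79 = 0.02936.
Ccw = 34.06 mL/cmH2O.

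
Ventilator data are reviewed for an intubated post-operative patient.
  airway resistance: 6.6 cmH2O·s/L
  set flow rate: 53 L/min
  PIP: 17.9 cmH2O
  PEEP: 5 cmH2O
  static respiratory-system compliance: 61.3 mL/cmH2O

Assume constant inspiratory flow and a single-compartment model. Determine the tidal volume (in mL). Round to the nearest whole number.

433

Flow: 53 L/min ÷ 60 = 0.8833 L/s.
Equation of motion (constant flow): PIP = Vt/C + R·V̇ + PEEP.
Vt/C = PIP − R·V̇ − PEEP = 17.9 − 5.83 − 5 = 7.07 cmH2O.
Vt = C × 7.07 = 61.3 × 7.07 = 433.39 mL.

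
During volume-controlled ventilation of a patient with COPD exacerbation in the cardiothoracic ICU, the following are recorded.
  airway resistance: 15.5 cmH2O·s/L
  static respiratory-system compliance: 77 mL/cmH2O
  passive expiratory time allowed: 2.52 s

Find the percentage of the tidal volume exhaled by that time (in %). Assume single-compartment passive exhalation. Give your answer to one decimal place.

τ = R × C = 15.5 × 77 mL/cmH2O = 15.5 × 0.077 L/cmH2O = 1.194 s.
Passive exhalation: V(t)/V₀ = e^(−t/τ) = e^(−2.52/1.194) = 0.1212.
Fraction exhaled = 1 − 0.1212 = 0.8788 → 87.88%.

87.9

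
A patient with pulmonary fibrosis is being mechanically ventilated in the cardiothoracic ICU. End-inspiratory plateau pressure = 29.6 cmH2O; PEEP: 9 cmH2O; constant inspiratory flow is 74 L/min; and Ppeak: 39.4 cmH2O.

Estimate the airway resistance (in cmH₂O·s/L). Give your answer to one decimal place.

Flow: 74 L/min ÷ 60 = 1.2333 L/s.
Raw = (PIP − Pplat) / flow = (39.4 − 29.6) / 1.2333 = 9.8 / 1.2333 = 7.946 cmH2O·s/L.

7.9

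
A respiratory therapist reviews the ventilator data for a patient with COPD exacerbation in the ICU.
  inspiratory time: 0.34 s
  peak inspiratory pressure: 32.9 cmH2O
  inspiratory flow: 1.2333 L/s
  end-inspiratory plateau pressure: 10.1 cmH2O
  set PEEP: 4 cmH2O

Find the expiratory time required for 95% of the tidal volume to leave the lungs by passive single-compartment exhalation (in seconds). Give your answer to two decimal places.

Vt = flow × Ti = 1.2333 L/s × 0.34 s × 1000 mL/L = 419.32 mL.
R = (PIP − Pplat)/V̇ = (32.9 − 10.1) / 1.2333 = 22.8/1.2333 = 18.487 cmH2O·s/L.
C = Vt/(Pplat − PEEP) = 419.32 / (10.1 − 4) = 419.32/6.1 = 68.741 mL/cmH2O.
τ = R × C = 18.487 × 0.06874 L/cmH2O = 1.271 s.
t = −τ·ln(1 − 0.95) = −1.271·ln(0.05) = 3.808 s.

3.81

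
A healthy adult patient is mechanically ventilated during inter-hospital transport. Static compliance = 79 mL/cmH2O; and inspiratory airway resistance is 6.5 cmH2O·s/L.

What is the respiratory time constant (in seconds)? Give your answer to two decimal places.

0.51

τ = R × C = 6.5 × 79 mL/cmH2O = 6.5 × 0.079 L/cmH2O = 0.5135 s.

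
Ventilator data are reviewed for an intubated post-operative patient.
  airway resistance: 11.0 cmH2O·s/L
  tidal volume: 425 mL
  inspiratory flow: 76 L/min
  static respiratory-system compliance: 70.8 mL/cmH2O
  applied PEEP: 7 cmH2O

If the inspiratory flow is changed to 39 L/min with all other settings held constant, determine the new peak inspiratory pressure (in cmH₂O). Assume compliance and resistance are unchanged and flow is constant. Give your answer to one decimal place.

20.2

Flow: 76 L/min ÷ 60 = 1.2667 L/s.
New flow: 39 L/min ÷ 60 = 0.65 L/s.
PIP = Vt/C + R·V̇ + PEEP (constant-flow equation of motion).
Only the resistive term changes: ΔPIP = R × ΔV̇ = 11.0 × (0.65 − 1.2667) = 11.0 × -0.6167 = -6.784 cmH2O.
Original PIP = 425/70.8 + 11.0×1.2667 + 7 = 26.937 cmH2O; new PIP = 26.937 + (-6.784) = 20.153 cmH2O.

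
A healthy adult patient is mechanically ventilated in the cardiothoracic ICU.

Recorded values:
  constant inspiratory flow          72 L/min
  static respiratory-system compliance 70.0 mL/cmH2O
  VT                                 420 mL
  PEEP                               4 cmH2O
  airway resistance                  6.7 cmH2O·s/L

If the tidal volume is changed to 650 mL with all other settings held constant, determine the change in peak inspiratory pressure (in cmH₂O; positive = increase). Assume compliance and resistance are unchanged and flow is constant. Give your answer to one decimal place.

3.3

PIP = Vt/C + R·V̇ + PEEP (constant-flow equation of motion).
Only the elastic term changes: ΔPIP = ΔVt / C = (650 − 420) / 70.0 = 3.286 cmH2O.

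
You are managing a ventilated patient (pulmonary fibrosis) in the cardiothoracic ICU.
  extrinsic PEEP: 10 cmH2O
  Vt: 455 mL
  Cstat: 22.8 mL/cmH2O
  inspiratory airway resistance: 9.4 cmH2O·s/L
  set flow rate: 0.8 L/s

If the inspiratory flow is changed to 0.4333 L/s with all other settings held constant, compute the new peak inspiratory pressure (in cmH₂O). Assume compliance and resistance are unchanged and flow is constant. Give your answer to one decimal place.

PIP = Vt/C + R·V̇ + PEEP (constant-flow equation of motion).
Only the resistive term changes: ΔPIP = R × ΔV̇ = 9.4 × (0.4333 − 0.8) = 9.4 × -0.3667 = -3.447 cmH2O.
Original PIP = 455/22.8 + 9.4×0.8 + 10 = 37.476 cmH2O; new PIP = 37.476 + (-3.447) = 34.029 cmH2O.

34.0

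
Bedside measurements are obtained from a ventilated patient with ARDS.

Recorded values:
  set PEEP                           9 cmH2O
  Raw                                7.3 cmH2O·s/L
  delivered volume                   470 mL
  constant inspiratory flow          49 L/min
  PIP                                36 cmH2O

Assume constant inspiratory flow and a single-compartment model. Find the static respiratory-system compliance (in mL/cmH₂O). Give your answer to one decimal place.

Flow: 49 L/min ÷ 60 = 0.8167 L/s.
Equation of motion (constant flow): PIP = Vt/C + R·V̇ + PEEP.
Vt/C = PIP − R·V̇ − PEEP = 36 − 7.3×0.8167 − 9 = 36 − 5.962 − 9 = 21.038 cmH2O.
C = Vt / 21.038 = 470 / 21.038 = 22.341 mL/cmH2O.

22.3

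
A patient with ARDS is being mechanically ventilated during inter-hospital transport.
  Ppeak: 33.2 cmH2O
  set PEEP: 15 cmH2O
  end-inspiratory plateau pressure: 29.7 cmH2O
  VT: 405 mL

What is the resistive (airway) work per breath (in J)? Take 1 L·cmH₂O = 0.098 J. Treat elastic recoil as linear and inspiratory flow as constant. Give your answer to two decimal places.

With constant inspiratory flow the resistive pressure is constant at PIP − Pplat = 33.2 − 29.7 = 3.5 cmH2O, so resistive work = 3.5 × 0.405 = 1.418 L·cmH2O.
× 0.098 J/(L·cmH2O) → 0.139 J.

0.14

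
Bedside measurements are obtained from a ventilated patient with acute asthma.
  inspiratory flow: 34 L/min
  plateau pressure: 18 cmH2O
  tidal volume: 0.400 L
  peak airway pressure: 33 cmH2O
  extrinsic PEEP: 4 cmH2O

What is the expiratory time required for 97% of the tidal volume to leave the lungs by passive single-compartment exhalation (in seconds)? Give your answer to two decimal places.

Flow: 34 L/min ÷ 60 = 0.5667 L/s.
R = (PIP − Pplat)/V̇ = (33 − 18) / 0.5667 = 15.0/0.5667 = 26.469 cmH2O·s/L.
C = Vt/(Pplat − PEEP) = 400.0 / (18 − 4) = 400.0/14.0 = 28.571 mL/cmH2O.
τ = R × C = 26.469 × 0.02857 L/cmH2O = 0.7562 s.
t = −τ·ln(1 − 0.97) = −0.7562·ln(0.03) = 2.652 s.

2.65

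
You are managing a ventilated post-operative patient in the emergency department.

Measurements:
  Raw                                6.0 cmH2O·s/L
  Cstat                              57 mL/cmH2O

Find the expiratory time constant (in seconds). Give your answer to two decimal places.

τ = R × C = 6.0 × 57 mL/cmH2O = 6.0 × 0.057 L/cmH2O = 0.342 s.

0.34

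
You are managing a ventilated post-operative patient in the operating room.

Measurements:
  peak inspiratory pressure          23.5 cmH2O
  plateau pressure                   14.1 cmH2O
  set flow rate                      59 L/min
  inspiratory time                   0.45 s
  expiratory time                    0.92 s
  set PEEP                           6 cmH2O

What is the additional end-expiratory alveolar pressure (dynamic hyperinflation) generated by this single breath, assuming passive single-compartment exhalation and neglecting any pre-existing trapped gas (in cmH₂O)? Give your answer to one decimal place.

1.4

Flow: 59 L/min ÷ 60 = 0.9833 L/s.
Vt = flow × Ti = 0.9833 L/s × 0.45 s × 1000 mL/L = 442.49 mL.
R = (PIP − Pplat)/V̇ = (23.5 − 14.1) / 0.9833 = 9.4/0.9833 = 9.56 cmH2O·s/L.
C = Vt/(Pplat − PEEP) = 442.49 / (14.1 − 6) = 442.49/8.1 = 54.628 mL/cmH2O.
τ = R × C = 9.56 × 0.05463 L/cmH2O = 0.5223 s.
Fraction remaining = e^(−Te/τ) = e^(−0.92/0.5223) = 0.1718; trapped volume = 442.49 × 0.1718 = 76.02 mL.
Additional alveolar pressure from trapping ≈ V_trapped / C = 76.02 / 54.628 = 1.392 cmH2O.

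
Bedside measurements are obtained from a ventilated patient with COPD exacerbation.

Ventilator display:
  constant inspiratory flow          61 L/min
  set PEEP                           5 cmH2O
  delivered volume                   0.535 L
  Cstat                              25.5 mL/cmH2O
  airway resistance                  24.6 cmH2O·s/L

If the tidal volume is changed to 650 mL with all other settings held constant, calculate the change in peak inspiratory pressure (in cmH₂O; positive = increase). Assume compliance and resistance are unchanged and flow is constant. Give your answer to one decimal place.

PIP = Vt/C + R·V̇ + PEEP (constant-flow equation of motion).
Only the elastic term changes: ΔPIP = ΔVt / C = (650 − 535) / 25.5 = 4.51 cmH2O.

4.5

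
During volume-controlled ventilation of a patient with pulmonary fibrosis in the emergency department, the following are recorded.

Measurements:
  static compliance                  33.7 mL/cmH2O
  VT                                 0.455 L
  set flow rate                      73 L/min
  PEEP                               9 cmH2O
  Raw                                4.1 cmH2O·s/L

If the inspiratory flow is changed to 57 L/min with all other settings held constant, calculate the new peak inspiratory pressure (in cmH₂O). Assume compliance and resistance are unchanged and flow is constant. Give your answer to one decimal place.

Flow: 73 L/min ÷ 60 = 1.2167 L/s.
New flow: 57 L/min ÷ 60 = 0.95 L/s.
PIP = Vt/C + R·V̇ + PEEP (constant-flow equation of motion).
Only the resistive term changes: ΔPIP = R × ΔV̇ = 4.1 × (0.95 − 1.2167) = 4.1 × -0.2667 = -1.093 cmH2O.
Original PIP = 455/33.7 + 4.1×1.2167 + 9 = 27.49 cmH2O; new PIP = 27.49 + (-1.093) = 26.397 cmH2O.

26.4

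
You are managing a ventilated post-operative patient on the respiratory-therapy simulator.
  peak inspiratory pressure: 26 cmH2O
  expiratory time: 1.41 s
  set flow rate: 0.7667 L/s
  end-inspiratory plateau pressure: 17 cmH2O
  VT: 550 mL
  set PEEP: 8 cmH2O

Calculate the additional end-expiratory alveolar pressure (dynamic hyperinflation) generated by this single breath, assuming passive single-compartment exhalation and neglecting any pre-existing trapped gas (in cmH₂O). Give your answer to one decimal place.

R = (PIP − Pplat)/V̇ = (26 − 17) / 0.7667 = 9.0/0.7667 = 11.739 cmH2O·s/L.
C = Vt/(Pplat − PEEP) = 550.0 / (17 − 8) = 550.0/9.0 = 61.111 mL/cmH2O.
τ = R × C = 11.739 × 0.06111 L/cmH2O = 0.7174 s.
Fraction remaining = e^(−Te/τ) = e^(−1.41/0.7174) = 0.1401; trapped volume = 550.0 × 0.1401 = 77.055 mL.
Additional alveolar pressure from trapping ≈ V_trapped / C = 77.055 / 61.111 = 1.261 cmH2O.

1.3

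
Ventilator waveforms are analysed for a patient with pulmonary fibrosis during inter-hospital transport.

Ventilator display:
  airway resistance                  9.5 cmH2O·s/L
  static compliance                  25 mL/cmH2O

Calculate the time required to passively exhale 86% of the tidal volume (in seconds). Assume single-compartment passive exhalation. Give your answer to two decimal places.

0.47

τ = R × C = 9.5 × 25 mL/cmH2O = 9.5 × 0.025 L/cmH2O = 0.2375 s.
Exhaled fraction f = 1 − e^(−t/τ) → t = −τ·ln(1 − f) = −0.2375·ln(0.14) = 0.467 s.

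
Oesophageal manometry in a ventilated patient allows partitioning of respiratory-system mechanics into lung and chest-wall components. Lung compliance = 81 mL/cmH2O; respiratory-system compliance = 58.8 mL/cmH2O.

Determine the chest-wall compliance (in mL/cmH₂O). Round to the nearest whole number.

215

1/Ccw = 1/Crs − 1/CL.
1/Ccw = 1/58.8 − 1/81 = 0.004661.
Ccw = 214.55 mL/cmH2O.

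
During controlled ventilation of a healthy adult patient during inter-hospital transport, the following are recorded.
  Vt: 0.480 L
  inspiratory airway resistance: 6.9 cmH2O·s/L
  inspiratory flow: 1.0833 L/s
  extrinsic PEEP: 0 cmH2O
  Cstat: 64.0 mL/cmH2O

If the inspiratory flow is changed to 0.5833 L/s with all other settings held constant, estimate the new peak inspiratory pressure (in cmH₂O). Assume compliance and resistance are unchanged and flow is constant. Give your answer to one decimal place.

PIP = Vt/C + R·V̇ + PEEP (constant-flow equation of motion).
Only the resistive term changes: ΔPIP = R × ΔV̇ = 6.9 × (0.5833 − 1.0833) = 6.9 × -0.5 = -3.45 cmH2O.
Original PIP = 480/64.0 + 6.9×1.0833 + 0 = 14.975 cmH2O; new PIP = 14.975 + (-3.45) = 11.525 cmH2O.

11.5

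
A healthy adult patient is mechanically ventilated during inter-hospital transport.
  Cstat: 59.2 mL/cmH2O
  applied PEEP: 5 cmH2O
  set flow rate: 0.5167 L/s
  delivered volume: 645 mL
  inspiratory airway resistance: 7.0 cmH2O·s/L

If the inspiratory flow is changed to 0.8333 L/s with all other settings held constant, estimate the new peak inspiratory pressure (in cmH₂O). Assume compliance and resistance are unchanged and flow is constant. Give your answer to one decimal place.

PIP = Vt/C + R·V̇ + PEEP (constant-flow equation of motion).
Only the resistive term changes: ΔPIP = R × ΔV̇ = 7.0 × (0.8333 − 0.5167) = 7.0 × 0.3166 = 2.216 cmH2O.
Original PIP = 645/59.2 + 7.0×0.5167 + 5 = 19.512 cmH2O; new PIP = 19.512 + (2.216) = 21.728 cmH2O.

21.7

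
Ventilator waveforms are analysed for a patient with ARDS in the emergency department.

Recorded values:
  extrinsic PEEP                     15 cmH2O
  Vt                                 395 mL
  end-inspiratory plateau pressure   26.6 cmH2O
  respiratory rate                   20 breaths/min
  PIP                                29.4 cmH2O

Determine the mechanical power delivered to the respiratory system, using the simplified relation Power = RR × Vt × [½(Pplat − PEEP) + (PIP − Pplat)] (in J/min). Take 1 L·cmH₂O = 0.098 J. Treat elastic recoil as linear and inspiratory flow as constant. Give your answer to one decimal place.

6.7

Per-breath work = Vt × [½(Pplat−PEEP) + (PIP−Pplat)] = 0.395 × [0.5×11.6 + 2.8] = 0.395 × 8.6 = 3.397 L·cmH2O.
Power = 20 × 3.397 = 67.94 L·cmH2O/min.
× 0.098 J/(L·cmH2O) → 6.658 J/min.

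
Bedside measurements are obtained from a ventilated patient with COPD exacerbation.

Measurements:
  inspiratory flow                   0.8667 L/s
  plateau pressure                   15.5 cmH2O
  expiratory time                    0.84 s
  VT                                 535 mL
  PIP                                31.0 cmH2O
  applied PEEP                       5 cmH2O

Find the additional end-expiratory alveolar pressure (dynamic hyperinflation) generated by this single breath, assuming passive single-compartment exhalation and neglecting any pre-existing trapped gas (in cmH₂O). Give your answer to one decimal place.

R = (PIP − Pplat)/V̇ = (31.0 − 15.5) / 0.8667 = 15.5/0.8667 = 17.884 cmH2O·s/L.
C = Vt/(Pplat − PEEP) = 535.0 / (15.5 − 5) = 535.0/10.5 = 50.952 mL/cmH2O.
τ = R × C = 17.884 × 0.05095 L/cmH2O = 0.9112 s.
Fraction remaining = e^(−Te/τ) = e^(−0.84/0.9112) = 0.3978; trapped volume = 535.0 × 0.3978 = 212.82 mL.
Additional alveolar pressure from trapping ≈ V_trapped / C = 212.82 / 50.952 = 4.177 cmH2O.

4.2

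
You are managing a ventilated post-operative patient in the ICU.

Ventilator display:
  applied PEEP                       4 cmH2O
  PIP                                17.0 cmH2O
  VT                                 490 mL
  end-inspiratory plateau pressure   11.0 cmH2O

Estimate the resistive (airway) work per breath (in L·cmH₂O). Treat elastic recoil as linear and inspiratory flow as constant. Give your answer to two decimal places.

With constant inspiratory flow the resistive pressure is constant at PIP − Pplat = 17.0 − 11.0 = 6.0 cmH2O, so resistive work = 6.0 × 0.490 = 2.94 L·cmH2O.

2.94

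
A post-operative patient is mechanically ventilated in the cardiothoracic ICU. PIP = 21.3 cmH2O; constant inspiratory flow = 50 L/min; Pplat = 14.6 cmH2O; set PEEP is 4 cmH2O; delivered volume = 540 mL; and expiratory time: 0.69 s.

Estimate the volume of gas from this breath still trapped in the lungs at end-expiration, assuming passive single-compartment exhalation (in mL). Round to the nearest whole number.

100

Flow: 50 L/min ÷ 60 = 0.8333 L/s.
R = (PIP − Pplat)/V̇ = (21.3 − 14.6) / 0.8333 = 6.7/0.8333 = 8.04 cmH2O·s/L.
C = Vt/(Pplat − PEEP) = 540.0 / (14.6 − 4) = 540.0/10.6 = 50.943 mL/cmH2O.
τ = R × C = 8.04 × 0.05094 L/cmH2O = 0.4096 s.
Fraction remaining = e^(−Te/τ) = e^(−0.69/0.4096) = 0.1855.
Trapped volume = 540.0 × 0.1855 = 100.17 mL.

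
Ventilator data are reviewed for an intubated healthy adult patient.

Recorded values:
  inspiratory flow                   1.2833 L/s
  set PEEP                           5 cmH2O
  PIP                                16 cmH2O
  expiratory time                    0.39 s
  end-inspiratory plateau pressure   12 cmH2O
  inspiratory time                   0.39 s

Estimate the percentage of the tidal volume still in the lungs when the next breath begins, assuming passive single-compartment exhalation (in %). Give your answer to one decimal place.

17.4

Vt = flow × Ti = 1.2833 L/s × 0.39 s × 1000 mL/L = 500.49 mL.
R = (PIP − Pplat)/V̇ = (16 − 12) / 1.2833 = 4.0/1.2833 = 3.117 cmH2O·s/L.
C = Vt/(Pplat − PEEP) = 500.49 / (12 − 5) = 500.49/7.0 = 71.499 mL/cmH2O.
τ = R × C = 3.117 × 0.0715 L/cmH2O = 0.2229 s.
Fraction remaining at end-expiration = e^(−Te/τ) = e^(−0.39/0.2229) = 0.1738 → 17.38%.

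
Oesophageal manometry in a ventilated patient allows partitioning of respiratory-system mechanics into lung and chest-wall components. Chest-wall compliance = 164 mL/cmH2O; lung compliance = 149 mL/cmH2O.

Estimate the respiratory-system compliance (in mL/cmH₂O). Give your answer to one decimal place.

78.1

Lung and chest wall are elastances in series: 1/Crs = 1/CL + 1/Ccw.
1/Crs = 1/149 + 1/164 = 0.01281.
Crs = 78.064 mL/cmH2O.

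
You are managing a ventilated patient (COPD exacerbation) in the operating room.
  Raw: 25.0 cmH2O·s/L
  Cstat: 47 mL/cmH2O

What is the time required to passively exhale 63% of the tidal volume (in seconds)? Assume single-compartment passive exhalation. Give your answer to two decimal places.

τ = R × C = 25.0 × 47 mL/cmH2O = 25.0 × 0.047 L/cmH2O = 1.175 s.
Exhaled fraction f = 1 − e^(−t/τ) → t = −τ·ln(1 − f) = −1.175·ln(0.37) = 1.168 s.

1.17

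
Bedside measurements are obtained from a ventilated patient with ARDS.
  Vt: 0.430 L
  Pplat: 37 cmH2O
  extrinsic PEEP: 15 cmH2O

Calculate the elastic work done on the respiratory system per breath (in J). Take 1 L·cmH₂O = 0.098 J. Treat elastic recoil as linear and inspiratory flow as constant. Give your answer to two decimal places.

Elastic work ≈ ½ × (Pplat − PEEP) × Vt = 0.5 × (37 − 15) × 0.430 L = 0.5 × 22.0 × 0.430 = 4.73 L·cmH2O.
× 0.098 J/(L·cmH2O) → 0.4635 J.

0.46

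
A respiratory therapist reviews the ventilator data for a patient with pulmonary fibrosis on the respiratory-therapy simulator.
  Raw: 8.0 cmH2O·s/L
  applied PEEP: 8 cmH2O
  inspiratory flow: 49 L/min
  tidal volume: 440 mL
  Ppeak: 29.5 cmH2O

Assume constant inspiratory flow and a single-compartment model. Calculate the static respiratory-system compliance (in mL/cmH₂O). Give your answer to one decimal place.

Flow: 49 L/min ÷ 60 = 0.8167 L/s.
Equation of motion (constant flow): PIP = Vt/C + R·V̇ + PEEP.
Vt/C = PIP − R·V̇ − PEEP = 29.5 − 8.0×0.8167 − 8 = 29.5 − 6.534 − 8 = 14.966 cmH2O.
C = Vt / 14.966 = 440 / 14.966 = 29.4 mL/cmH2O.

29.4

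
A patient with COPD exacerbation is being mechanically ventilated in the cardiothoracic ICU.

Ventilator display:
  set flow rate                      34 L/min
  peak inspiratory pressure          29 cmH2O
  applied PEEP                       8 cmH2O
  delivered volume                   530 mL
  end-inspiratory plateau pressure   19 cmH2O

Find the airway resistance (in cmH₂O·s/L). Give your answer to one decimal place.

17.6

Flow: 34 L/min ÷ 60 = 0.5667 L/s.
Raw = (PIP − Pplat) / flow = (29 − 19) / 0.5667 = 10.0 / 0.5667 = 17.646 cmH2O·s/L.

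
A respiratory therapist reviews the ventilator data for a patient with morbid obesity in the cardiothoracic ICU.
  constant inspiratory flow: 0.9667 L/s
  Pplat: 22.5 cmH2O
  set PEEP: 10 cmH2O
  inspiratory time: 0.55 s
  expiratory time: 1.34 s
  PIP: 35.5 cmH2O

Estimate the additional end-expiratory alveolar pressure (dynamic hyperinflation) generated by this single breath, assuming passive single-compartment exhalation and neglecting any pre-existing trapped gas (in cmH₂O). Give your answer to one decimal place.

Vt = flow × Ti = 0.9667 L/s × 0.55 s × 1000 mL/L = 531.69 mL.
R = (PIP − Pplat)/V̇ = (35.5 − 22.5) / 0.9667 = 13.0/0.9667 = 13.448 cmH2O·s/L.
C = Vt/(Pplat − PEEP) = 531.69 / (22.5 − 10) = 531.69/12.5 = 42.535 mL/cmH2O.
τ = R × C = 13.448 × 0.04254 L/cmH2O = 0.5721 s.
Fraction remaining = e^(−Te/τ) = e^(−1.34/0.5721) = 0.09611; trapped volume = 531.69 × 0.09611 = 51.101 mL.
Additional alveolar pressure from trapping ≈ V_trapped / C = 51.101 / 42.535 = 1.201 cmH2O.

1.2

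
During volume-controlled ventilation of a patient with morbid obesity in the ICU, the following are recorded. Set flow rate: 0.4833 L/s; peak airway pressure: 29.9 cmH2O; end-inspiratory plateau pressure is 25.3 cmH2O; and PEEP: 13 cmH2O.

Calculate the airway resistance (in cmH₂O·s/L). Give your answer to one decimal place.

Raw = (PIP − Pplat) / flow = (29.9 − 25.3) / 0.4833 = 4.6 / 0.4833 = 9.518 cmH2O·s/L.

9.5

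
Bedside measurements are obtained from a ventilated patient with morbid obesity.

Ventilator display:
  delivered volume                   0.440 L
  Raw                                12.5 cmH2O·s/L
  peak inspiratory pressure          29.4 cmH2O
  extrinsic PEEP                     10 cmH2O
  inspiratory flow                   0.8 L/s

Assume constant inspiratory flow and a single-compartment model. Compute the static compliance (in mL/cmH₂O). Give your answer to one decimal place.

Equation of motion (constant flow): PIP = Vt/C + R·V̇ + PEEP.
Vt/C = PIP − R·V̇ − PEEP = 29.4 − 12.5×0.8 − 10 = 29.4 − 10.0 − 10 = 9.4 cmH2O.
C = Vt / 9.4 = 440 / 9.4 = 46.809 mL/cmH2O.

46.8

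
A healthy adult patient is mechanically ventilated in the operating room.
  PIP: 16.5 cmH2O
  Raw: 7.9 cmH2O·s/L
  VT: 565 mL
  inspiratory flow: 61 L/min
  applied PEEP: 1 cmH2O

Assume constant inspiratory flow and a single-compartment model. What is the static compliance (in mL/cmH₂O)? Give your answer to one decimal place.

Flow: 61 L/min ÷ 60 = 1.0167 L/s.
Equation of motion (constant flow): PIP = Vt/C + R·V̇ + PEEP.
Vt/C = PIP − R·V̇ − PEEP = 16.5 − 7.9×1.0167 − 1 = 16.5 − 8.032 − 1 = 7.468 cmH2O.
C = Vt / 7.468 = 565 / 7.468 = 75.656 mL/cmH2O.

75.7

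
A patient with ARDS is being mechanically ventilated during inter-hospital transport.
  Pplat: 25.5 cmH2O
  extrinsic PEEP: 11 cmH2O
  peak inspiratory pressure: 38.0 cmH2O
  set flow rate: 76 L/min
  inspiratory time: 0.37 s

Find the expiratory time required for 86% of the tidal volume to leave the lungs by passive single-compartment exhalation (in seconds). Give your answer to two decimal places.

0.63

Flow: 76 L/min ÷ 60 = 1.2667 L/s.
Vt = flow × Ti = 1.2667 L/s × 0.37 s × 1000 mL/L = 468.68 mL.
R = (PIP − Pplat)/V̇ = (38.0 − 25.5) / 1.2667 = 12.5/1.2667 = 9.868 cmH2O·s/L.
C = Vt/(Pplat − PEEP) = 468.68 / (25.5 − 11) = 468.68/14.5 = 32.323 mL/cmH2O.
τ = R × C = 9.868 × 0.03232 L/cmH2O = 0.3189 s.
t = −τ·ln(1 − 0.86) = −0.3189·ln(0.14) = 0.627 s.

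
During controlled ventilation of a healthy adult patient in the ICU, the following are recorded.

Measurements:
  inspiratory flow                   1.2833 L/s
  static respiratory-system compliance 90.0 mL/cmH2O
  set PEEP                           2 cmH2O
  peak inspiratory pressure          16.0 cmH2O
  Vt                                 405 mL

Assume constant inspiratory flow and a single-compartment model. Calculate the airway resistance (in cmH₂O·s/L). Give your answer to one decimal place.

7.4

Equation of motion (constant flow): PIP = Vt/C + R·V̇ + PEEP.
R·V̇ = PIP − Vt/C − PEEP = 16.0 − 405/90.0 − 2 = 16.0 − 4.5 − 2 = 9.5 cmH2O.
R = 9.5 / 1.2833 = 7.403 cmH2O·s/L.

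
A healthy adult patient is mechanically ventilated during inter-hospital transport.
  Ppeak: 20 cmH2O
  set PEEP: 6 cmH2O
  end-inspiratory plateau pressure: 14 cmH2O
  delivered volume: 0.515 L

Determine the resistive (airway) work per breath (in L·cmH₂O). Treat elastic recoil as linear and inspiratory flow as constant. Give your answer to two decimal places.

With constant inspiratory flow the resistive pressure is constant at PIP − Pplat = 20 − 14 = 6.0 cmH2O, so resistive work = 6.0 × 0.515 = 3.09 L·cmH2O.

3.09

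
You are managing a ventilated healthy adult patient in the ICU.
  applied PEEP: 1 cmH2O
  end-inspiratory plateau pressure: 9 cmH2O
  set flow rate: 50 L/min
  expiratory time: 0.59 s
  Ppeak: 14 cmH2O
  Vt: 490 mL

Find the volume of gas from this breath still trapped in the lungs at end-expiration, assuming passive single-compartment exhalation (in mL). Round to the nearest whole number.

98

Flow: 50 L/min ÷ 60 = 0.8333 L/s.
R = (PIP − Pplat)/V̇ = (14 − 9) / 0.8333 = 5.0/0.8333 = 6.0 cmH2O·s/L.
C = Vt/(Pplat − PEEP) = 490.0 / (9 − 1) = 490.0/8.0 = 61.25 mL/cmH2O.
τ = R × C = 6.0 × 0.06125 L/cmH2O = 0.3675 s.
Fraction remaining = e^(−Te/τ) = e^(−0.59/0.3675) = 0.2008.
Trapped volume = 490.0 × 0.2008 = 98.392 mL.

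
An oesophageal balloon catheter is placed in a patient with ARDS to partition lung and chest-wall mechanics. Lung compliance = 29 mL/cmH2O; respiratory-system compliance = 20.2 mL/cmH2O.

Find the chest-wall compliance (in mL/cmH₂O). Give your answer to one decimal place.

66.6

1/Ccw = 1/Crs − 1/CL.
1/Ccw = 1/20.2 − 1/29 = 0.01502.
Ccw = 66.578 mL/cmH2O.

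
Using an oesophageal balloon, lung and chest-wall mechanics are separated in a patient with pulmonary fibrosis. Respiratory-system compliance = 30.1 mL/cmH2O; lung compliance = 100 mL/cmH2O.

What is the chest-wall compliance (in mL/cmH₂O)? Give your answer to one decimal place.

1/Ccw = 1/Crs − 1/CL.
1/Ccw = 1/30.1 − 1/100 = 0.02322.
Ccw = 43.066 mL/cmH2O.

43.1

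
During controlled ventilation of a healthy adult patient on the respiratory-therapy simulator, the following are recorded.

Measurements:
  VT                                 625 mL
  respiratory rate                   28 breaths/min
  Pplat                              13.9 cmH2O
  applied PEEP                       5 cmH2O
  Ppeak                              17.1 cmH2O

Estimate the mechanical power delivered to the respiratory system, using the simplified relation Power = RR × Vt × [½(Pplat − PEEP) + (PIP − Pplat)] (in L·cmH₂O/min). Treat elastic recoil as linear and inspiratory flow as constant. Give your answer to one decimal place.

Per-breath work = Vt × [½(Pplat−PEEP) + (PIP−Pplat)] = 0.625 × [0.5×8.9 + 3.2] = 0.625 × 7.65 = 4.781 L·cmH2O.
Power = 28 × 4.781 = 133.87 L·cmH2O/min.

133.9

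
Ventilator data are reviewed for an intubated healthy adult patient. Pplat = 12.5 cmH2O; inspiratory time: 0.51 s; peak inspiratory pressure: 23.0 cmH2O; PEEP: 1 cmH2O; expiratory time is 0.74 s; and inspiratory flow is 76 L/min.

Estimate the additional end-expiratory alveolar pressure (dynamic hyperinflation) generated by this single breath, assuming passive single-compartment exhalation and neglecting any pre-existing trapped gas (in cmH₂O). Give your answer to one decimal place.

Flow: 76 L/min ÷ 60 = 1.2667 L/s.
Vt = flow × Ti = 1.2667 L/s × 0.51 s × 1000 mL/L = 646.02 mL.
R = (PIP − Pplat)/V̇ = (23.0 − 12.5) / 1.2667 = 10.5/1.2667 = 8.289 cmH2O·s/L.
C = Vt/(Pplat − PEEP) = 646.02 / (12.5 − 1) = 646.02/11.5 = 56.176 mL/cmH2O.
τ = R × C = 8.289 × 0.05618 L/cmH2O = 0.4657 s.
Fraction remaining = e^(−Te/τ) = e^(−0.74/0.4657) = 0.2041; trapped volume = 646.02 × 0.2041 = 131.85 mL.
Additional alveolar pressure from trapping ≈ V_trapped / C = 131.85 / 56.176 = 2.347 cmH2O.

2.3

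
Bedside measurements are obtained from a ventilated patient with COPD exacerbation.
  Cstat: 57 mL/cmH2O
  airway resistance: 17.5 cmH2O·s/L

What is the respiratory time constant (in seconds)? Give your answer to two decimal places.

1.00

τ = R × C = 17.5 × 57 mL/cmH2O = 17.5 × 0.057 L/cmH2O = 0.9975 s.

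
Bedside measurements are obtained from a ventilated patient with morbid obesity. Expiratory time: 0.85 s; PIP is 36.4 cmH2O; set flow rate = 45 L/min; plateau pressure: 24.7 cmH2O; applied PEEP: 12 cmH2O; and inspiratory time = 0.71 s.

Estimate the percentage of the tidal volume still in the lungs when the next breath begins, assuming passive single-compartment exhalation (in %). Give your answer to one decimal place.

Flow: 45 L/min ÷ 60 = 0.75 L/s.
Vt = flow × Ti = 0.75 L/s × 0.71 s × 1000 mL/L = 532.5 mL.
R = (PIP − Pplat)/V̇ = (36.4 − 24.7) / 0.75 = 11.7/0.75 = 15.6 cmH2O·s/L.
C = Vt/(Pplat − PEEP) = 532.5 / (24.7 − 12) = 532.5/12.7 = 41.929 mL/cmH2O.
τ = R × C = 15.6 × 0.04193 L/cmH2O = 0.6541 s.
Fraction remaining at end-expiration = e^(−Te/τ) = e^(−0.85/0.6541) = 0.2727 → 27.27%.

27.3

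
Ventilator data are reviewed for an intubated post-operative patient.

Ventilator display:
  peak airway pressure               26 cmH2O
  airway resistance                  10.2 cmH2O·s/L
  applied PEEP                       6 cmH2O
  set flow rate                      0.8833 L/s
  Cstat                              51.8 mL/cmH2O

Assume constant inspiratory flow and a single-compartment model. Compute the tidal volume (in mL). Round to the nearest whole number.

Equation of motion (constant flow): PIP = Vt/C + R·V̇ + PEEP.
Vt/C = PIP − R·V̇ − PEEP = 26 − 9.01 − 6 = 10.99 cmH2O.
Vt = C × 10.99 = 51.8 × 10.99 = 569.28 mL.

569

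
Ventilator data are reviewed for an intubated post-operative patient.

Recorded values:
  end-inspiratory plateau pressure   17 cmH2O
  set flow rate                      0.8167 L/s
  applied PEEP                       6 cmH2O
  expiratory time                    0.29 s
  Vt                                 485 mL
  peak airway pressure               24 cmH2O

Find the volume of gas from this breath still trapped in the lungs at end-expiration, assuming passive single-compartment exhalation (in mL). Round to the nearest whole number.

225

R = (PIP − Pplat)/V̇ = (24 − 17) / 0.8167 = 7.0/0.8167 = 8.571 cmH2O·s/L.
C = Vt/(Pplat − PEEP) = 485.0 / (17 − 6) = 485.0/11.0 = 44.091 mL/cmH2O.
τ = R × C = 8.571 × 0.04409 L/cmH2O = 0.3779 s.
Fraction remaining = e^(−Te/τ) = e^(−0.29/0.3779) = 0.4642.
Trapped volume = 485.0 × 0.4642 = 225.14 mL.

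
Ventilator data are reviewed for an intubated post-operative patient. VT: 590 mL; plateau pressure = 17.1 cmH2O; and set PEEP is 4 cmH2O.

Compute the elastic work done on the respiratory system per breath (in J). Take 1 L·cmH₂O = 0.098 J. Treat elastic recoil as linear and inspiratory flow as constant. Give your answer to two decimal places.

Elastic work ≈ ½ × (Pplat − PEEP) × Vt = 0.5 × (17.1 − 4) × 0.590 L = 0.5 × 13.1 × 0.590 = 3.865 L·cmH2O.
× 0.098 J/(L·cmH2O) → 0.3788 J.

0.38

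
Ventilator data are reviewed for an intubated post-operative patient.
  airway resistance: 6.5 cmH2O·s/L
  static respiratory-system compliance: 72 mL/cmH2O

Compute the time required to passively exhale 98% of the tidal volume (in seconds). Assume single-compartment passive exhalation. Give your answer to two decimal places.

τ = R × C = 6.5 × 72 mL/cmH2O = 6.5 × 0.072 L/cmH2O = 0.468 s.
Exhaled fraction f = 1 − e^(−t/τ) → t = −τ·ln(1 − f) = −0.468·ln(0.02) = 1.831 s.

1.83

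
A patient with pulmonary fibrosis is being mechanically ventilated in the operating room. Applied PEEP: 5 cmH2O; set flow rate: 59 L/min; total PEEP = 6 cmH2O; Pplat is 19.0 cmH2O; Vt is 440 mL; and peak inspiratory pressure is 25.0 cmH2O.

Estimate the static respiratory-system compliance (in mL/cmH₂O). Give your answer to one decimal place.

33.8

End-expiratory occlusion gives total PEEP = 6 cmH2O (intrinsic PEEP = 6 − 5 = 1). Use total PEEP for the elastic gradient.
Cstat = Vt / (Pplat − PEEPtotal) = 440 / (19.0 − 6) = 440 / 13.0 = 33.846 mL/cmH2O.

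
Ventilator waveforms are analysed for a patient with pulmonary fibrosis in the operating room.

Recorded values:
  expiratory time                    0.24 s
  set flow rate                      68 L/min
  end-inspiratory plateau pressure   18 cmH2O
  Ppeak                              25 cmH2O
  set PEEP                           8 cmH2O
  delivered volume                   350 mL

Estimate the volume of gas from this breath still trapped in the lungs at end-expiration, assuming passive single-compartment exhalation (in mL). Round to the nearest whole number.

Flow: 68 L/min ÷ 60 = 1.1333 L/s.
R = (PIP − Pplat)/V̇ = (25 − 18) / 1.1333 = 7.0/1.1333 = 6.177 cmH2O·s/L.
C = Vt/(Pplat − PEEP) = 350.0 / (18 − 8) = 350.0/10.0 = 35.0 mL/cmH2O.
τ = R × C = 6.177 × 0.035 L/cmH2O = 0.2162 s.
Fraction remaining = e^(−Te/τ) = e^(−0.24/0.2162) = 0.3295.
Trapped volume = 350.0 × 0.3295 = 115.33 mL.

115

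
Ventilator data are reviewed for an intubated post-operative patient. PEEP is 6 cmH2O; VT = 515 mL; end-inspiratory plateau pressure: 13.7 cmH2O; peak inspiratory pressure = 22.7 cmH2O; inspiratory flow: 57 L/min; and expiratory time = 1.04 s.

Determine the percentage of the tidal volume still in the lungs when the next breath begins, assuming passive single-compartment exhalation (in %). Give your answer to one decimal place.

Flow: 57 L/min ÷ 60 = 0.95 L/s.
R = (PIP − Pplat)/V̇ = (22.7 − 13.7) / 0.95 = 9.0/0.95 = 9.474 cmH2O·s/L.
C = Vt/(Pplat − PEEP) = 515.0 / (13.7 − 6) = 515.0/7.7 = 66.883 mL/cmH2O.
τ = R × C = 9.474 × 0.06688 L/cmH2O = 0.6336 s.
Fraction remaining at end-expiration = e^(−Te/τ) = e^(−1.04/0.6336) = 0.1937 → 19.37%.

19.4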